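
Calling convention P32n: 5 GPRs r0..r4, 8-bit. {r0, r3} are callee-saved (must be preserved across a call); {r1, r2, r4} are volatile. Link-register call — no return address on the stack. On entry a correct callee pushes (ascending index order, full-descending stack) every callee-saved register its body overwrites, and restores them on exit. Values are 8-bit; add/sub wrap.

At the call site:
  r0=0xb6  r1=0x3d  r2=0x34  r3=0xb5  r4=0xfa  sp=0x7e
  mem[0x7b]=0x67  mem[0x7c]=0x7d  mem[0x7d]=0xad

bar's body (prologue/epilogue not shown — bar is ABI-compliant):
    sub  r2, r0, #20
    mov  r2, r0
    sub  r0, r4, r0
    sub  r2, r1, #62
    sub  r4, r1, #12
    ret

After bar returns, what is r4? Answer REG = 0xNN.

prologue: push r0 -> mem[0x7d]=0xb6, sp=0x7d
body[0] sub  r2, r0, #20 -> r2=0xa2
body[1] mov  r2, r0 -> r2=0xb6
body[2] sub  r0, r4, r0 -> r0=0x44
body[3] sub  r2, r1, #62 -> r2=0xff
body[4] sub  r4, r1, #12 -> r4=0x31
epilogue: pop r0=0xb6, sp=0x7e
r4 is caller-saved -> body value

REG = 0x31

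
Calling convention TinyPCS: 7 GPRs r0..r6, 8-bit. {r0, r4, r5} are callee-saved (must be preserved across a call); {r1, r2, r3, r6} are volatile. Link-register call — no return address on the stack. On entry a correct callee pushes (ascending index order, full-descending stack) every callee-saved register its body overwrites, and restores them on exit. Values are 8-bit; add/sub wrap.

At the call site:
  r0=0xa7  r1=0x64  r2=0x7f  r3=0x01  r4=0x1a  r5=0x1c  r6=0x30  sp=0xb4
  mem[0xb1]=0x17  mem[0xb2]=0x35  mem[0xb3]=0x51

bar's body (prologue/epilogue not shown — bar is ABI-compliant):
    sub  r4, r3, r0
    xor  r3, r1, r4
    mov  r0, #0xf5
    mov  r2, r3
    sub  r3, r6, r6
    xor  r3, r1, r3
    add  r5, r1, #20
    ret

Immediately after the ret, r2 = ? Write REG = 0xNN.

REG = 0x3e

prologue: push r0 → mem[0xb3]=0xa7, sp=0xb3
prologue: push r4 → mem[0xb2]=0x1a, sp=0xb2
prologue: push r5 → mem[0xb1]=0x1c, sp=0xb1
body[0] sub  r4, r3, r0 → r4=0x5a
body[1] xor  r3, r1, r4 → r3=0x3e
body[2] mov  r0, #0xf5 → r0=0xf5
body[3] mov  r2, r3 → r2=0x3e
body[4] sub  r3, r6, r6 → r3=0x00
body[5] xor  r3, r1, r3 → r3=0x64
body[6] add  r5, r1, #20 → r5=0x78
epilogue: pop r5=0x1c, sp=0xb2
epilogue: pop r4=0x1a, sp=0xb3
epilogue: pop r0=0xa7, sp=0xb4
r2 is caller-saved → body value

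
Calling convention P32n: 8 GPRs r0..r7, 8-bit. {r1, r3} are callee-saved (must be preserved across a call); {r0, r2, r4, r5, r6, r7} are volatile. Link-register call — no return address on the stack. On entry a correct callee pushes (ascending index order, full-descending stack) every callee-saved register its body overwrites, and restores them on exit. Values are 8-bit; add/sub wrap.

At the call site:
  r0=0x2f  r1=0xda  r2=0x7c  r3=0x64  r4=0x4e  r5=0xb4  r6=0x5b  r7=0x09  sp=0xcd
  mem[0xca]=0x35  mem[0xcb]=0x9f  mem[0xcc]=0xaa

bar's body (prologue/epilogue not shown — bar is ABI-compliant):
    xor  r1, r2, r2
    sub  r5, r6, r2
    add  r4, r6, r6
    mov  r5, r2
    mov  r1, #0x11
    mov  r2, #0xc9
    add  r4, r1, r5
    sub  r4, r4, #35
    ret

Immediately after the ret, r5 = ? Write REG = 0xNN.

REG = 0x7c

prologue: push r1 -> mem[0xcc]=0xda, sp=0xcc
body[0] xor  r1, r2, r2 -> r1=0x00
body[1] sub  r5, r6, r2 -> r5=0xdf
body[2] add  r4, r6, r6 -> r4=0xb6
body[3] mov  r5, r2 -> r5=0x7c
body[4] mov  r1, #0x11 -> r1=0x11
body[5] mov  r2, #0xc9 -> r2=0xc9
body[6] add  r4, r1, r5 -> r4=0x8d
body[7] sub  r4, r4, #35 -> r4=0x6a
epilogue: pop r1=0xda, sp=0xcd
r5 is caller-saved -> body value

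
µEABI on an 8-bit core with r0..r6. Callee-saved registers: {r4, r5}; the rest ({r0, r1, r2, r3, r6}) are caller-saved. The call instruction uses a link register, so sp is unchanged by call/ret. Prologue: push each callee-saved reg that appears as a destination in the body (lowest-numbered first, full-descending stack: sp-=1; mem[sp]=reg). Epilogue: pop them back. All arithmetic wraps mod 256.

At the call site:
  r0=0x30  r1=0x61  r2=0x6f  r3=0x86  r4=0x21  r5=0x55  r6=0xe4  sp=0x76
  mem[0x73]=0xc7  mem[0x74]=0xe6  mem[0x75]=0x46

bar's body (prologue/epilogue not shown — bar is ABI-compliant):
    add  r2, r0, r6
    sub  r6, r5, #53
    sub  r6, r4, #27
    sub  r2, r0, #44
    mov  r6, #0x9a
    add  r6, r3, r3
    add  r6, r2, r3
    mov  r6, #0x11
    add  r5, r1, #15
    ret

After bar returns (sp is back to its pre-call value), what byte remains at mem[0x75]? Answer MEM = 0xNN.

MEM = 0x55

prologue: push r5 -> mem[0x75]=0x55, sp=0x75
body[0] add  r2, r0, r6 -> r2=0x14
body[1] sub  r6, r5, #53 -> r6=0x20
body[2] sub  r6, r4, #27 -> r6=0x06
body[3] sub  r2, r0, #44 -> r2=0x04
body[4] mov  r6, #0x9a -> r6=0x9a
body[5] add  r6, r3, r3 -> r6=0x0c
body[6] add  r6, r2, r3 -> r6=0x8a
body[7] mov  r6, #0x11 -> r6=0x11
body[8] add  r5, r1, #15 -> r5=0x70
epilogue: pop r5=0x55, sp=0x76
prologue pushed ['r5'] at ['0x75']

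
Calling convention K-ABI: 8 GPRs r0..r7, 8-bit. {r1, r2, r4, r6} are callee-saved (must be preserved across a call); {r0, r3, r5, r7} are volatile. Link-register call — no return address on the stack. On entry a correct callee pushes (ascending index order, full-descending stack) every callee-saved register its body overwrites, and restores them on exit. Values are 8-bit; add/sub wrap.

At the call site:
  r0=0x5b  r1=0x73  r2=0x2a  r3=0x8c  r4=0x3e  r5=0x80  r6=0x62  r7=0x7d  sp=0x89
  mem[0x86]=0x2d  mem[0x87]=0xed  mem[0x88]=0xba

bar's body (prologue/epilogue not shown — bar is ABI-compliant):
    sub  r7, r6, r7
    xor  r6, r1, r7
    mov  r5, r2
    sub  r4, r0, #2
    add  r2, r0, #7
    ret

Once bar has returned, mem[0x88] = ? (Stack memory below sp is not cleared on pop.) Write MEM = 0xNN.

prologue: push r2 -> mem[0x88]=0x2a, sp=0x88
prologue: push r4 -> mem[0x87]=0x3e, sp=0x87
prologue: push r6 -> mem[0x86]=0x62, sp=0x86
body[0] sub  r7, r6, r7 -> r7=0xe5
body[1] xor  r6, r1, r7 -> r6=0x96
body[2] mov  r5, r2 -> r5=0x2a
body[3] sub  r4, r0, #2 -> r4=0x59
body[4] add  r2, r0, #7 -> r2=0x62
epilogue: pop r6=0x62, sp=0x87
epilogue: pop r4=0x3e, sp=0x88
epilogue: pop r2=0x2a, sp=0x89
prologue pushed ['r2', 'r4', 'r6'] at ['0x88', '0x87', '0x86']

MEM = 0x2a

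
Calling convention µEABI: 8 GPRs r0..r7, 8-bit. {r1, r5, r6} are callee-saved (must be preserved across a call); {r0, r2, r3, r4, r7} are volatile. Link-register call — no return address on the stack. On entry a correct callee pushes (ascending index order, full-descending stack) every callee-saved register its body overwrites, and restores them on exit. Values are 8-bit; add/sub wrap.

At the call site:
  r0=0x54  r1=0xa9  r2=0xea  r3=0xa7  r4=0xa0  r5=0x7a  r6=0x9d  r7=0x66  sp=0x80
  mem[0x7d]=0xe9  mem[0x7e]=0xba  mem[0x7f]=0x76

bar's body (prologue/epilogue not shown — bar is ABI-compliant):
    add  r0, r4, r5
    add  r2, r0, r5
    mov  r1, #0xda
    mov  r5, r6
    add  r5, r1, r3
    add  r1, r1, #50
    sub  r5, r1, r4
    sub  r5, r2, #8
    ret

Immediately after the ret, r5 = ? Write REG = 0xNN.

prologue: push r1 → mem[0x7f]=0xa9, sp=0x7f
prologue: push r5 → mem[0x7e]=0x7a, sp=0x7e
body[0] add  r0, r4, r5 → r0=0x1a
body[1] add  r2, r0, r5 → r2=0x94
body[2] mov  r1, #0xda → r1=0xda
body[3] mov  r5, r6 → r5=0x9d
body[4] add  r5, r1, r3 → r5=0x81
body[5] add  r1, r1, #50 → r1=0x0c
body[6] sub  r5, r1, r4 → r5=0x6c
body[7] sub  r5, r2, #8 → r5=0x8c
epilogue: pop r5=0x7a, sp=0x7f
epilogue: pop r1=0xa9, sp=0x80
r5 is callee-saved → restored

REG = 0x7a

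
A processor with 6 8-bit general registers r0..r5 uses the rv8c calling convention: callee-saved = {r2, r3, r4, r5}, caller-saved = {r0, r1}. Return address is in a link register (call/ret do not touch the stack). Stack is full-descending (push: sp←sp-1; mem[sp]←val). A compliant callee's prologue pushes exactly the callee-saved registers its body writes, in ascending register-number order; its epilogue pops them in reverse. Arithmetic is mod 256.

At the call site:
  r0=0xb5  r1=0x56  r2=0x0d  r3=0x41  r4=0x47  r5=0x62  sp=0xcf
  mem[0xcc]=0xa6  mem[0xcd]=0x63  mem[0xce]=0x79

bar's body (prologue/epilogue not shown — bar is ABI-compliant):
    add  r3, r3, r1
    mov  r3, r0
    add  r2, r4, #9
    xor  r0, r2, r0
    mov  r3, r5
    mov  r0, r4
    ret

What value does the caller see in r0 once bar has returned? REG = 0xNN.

REG = 0x47

prologue: push r2 → mem[0xce]=0x0d, sp=0xce
prologue: push r3 → mem[0xcd]=0x41, sp=0xcd
body[0] add  r3, r3, r1 → r3=0x97
body[1] mov  r3, r0 → r3=0xb5
body[2] add  r2, r4, #9 → r2=0x50
body[3] xor  r0, r2, r0 → r0=0xe5
body[4] mov  r3, r5 → r3=0x62
body[5] mov  r0, r4 → r0=0x47
epilogue: pop r3=0x41, sp=0xce
epilogue: pop r2=0x0d, sp=0xcf
r0 is caller-saved → body value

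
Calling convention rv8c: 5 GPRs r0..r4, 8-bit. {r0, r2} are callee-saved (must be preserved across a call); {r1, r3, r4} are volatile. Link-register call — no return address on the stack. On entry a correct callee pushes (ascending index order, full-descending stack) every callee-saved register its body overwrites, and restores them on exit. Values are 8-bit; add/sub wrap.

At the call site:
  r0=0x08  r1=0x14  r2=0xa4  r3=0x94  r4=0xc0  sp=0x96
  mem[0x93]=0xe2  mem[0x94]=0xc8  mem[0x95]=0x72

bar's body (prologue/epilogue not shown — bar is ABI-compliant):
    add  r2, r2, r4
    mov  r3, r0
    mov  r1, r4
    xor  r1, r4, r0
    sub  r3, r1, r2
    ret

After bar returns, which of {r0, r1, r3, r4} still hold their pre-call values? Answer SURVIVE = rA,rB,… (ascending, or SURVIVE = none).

prologue: push r2 → mem[0x95]=0xa4, sp=0x95
body[0] add  r2, r2, r4 → r2=0x64
body[1] mov  r3, r0 → r3=0x08
body[2] mov  r1, r4 → r1=0xc0
body[3] xor  r1, r4, r0 → r1=0xc8
body[4] sub  r3, r1, r2 → r3=0x64
epilogue: pop r2=0xa4, sp=0x96
r0: callee-saved, written=False
r1: caller-saved, written=True
r3: caller-saved, written=True
r4: caller-saved, written=False

SURVIVE = r0,r4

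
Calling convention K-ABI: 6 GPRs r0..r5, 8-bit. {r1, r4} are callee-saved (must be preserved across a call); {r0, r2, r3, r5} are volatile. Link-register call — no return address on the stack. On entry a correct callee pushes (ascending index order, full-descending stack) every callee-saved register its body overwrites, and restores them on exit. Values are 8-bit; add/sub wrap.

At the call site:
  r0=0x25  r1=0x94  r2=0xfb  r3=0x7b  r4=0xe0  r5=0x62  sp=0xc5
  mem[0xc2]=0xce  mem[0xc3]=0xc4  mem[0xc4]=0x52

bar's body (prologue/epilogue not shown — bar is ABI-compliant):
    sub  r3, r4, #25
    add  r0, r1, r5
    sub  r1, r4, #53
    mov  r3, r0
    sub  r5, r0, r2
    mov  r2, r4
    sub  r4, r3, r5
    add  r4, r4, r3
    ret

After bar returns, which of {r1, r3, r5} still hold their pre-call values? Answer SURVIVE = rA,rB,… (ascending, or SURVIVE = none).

prologue: push r1 -> mem[0xc4]=0x94, sp=0xc4
prologue: push r4 -> mem[0xc3]=0xe0, sp=0xc3
body[0] sub  r3, r4, #25 -> r3=0xc7
body[1] add  r0, r1, r5 -> r0=0xf6
body[2] sub  r1, r4, #53 -> r1=0xab
body[3] mov  r3, r0 -> r3=0xf6
body[4] sub  r5, r0, r2 -> r5=0xfb
body[5] mov  r2, r4 -> r2=0xe0
body[6] sub  r4, r3, r5 -> r4=0xfb
body[7] add  r4, r4, r3 -> r4=0xf1
epilogue: pop r4=0xe0, sp=0xc4
epilogue: pop r1=0x94, sp=0xc5
r1: callee-saved, written=True
r3: caller-saved, written=True
r5: caller-saved, written=True

SURVIVE = r1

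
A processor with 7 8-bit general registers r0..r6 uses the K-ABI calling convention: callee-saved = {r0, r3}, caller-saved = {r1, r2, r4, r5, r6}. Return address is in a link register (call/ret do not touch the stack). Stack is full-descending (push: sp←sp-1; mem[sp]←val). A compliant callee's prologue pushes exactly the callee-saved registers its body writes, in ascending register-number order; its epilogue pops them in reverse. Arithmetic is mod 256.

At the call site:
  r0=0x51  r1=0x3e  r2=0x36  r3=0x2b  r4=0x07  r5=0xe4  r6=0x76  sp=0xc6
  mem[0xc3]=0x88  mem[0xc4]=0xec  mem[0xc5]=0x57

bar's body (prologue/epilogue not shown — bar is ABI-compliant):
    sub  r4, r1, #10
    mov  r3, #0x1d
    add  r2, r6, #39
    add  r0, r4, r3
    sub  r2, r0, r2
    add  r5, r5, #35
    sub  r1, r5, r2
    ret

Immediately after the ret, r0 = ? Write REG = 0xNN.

prologue: push r0 -> mem[0xc5]=0x51, sp=0xc5
prologue: push r3 -> mem[0xc4]=0x2b, sp=0xc4
body[0] sub  r4, r1, #10 -> r4=0x34
body[1] mov  r3, #0x1d -> r3=0x1d
body[2] add  r2, r6, #39 -> r2=0x9d
body[3] add  r0, r4, r3 -> r0=0x51
body[4] sub  r2, r0, r2 -> r2=0xb4
body[5] add  r5, r5, #35 -> r5=0x07
body[6] sub  r1, r5, r2 -> r1=0x53
epilogue: pop r3=0x2b, sp=0xc5
epilogue: pop r0=0x51, sp=0xc6
r0 is callee-saved -> restored

REG = 0x51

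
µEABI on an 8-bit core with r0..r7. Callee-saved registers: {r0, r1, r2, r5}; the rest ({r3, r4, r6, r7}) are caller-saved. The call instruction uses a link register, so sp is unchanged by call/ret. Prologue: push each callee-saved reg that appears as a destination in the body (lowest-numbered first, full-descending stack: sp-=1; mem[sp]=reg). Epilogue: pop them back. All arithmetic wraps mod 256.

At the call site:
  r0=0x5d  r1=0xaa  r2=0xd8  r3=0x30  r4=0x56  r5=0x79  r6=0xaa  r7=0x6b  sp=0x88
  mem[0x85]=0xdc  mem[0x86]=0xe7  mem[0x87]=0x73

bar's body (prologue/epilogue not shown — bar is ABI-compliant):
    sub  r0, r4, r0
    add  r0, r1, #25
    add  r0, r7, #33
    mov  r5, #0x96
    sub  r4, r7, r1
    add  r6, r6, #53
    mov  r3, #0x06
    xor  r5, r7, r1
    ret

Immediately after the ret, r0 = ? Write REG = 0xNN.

prologue: push r0 -> mem[0x87]=0x5d, sp=0x87
prologue: push r5 -> mem[0x86]=0x79, sp=0x86
body[0] sub  r0, r4, r0 -> r0=0xf9
body[1] add  r0, r1, #25 -> r0=0xc3
body[2] add  r0, r7, #33 -> r0=0x8c
body[3] mov  r5, #0x96 -> r5=0x96
body[4] sub  r4, r7, r1 -> r4=0xc1
body[5] add  r6, r6, #53 -> r6=0xdf
body[6] mov  r3, #0x06 -> r3=0x06
body[7] xor  r5, r7, r1 -> r5=0xc1
epilogue: pop r5=0x79, sp=0x87
epilogue: pop r0=0x5d, sp=0x88
r0 is callee-saved -> restored

REG = 0x5d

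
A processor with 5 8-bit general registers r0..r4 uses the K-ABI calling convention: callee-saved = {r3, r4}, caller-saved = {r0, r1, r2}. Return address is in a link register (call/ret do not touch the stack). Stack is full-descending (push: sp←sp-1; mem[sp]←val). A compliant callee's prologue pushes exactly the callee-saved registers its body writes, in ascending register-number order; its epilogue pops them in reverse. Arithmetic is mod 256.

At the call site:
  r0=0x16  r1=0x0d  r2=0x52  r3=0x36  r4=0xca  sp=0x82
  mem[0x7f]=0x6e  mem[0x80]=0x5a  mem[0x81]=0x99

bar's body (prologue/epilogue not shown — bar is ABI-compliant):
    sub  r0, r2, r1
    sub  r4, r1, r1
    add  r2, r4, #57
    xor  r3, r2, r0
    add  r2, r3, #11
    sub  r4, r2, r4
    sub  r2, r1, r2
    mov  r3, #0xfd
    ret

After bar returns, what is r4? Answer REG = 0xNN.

prologue: push r3 -> mem[0x81]=0x36, sp=0x81
prologue: push r4 -> mem[0x80]=0xca, sp=0x80
body[0] sub  r0, r2, r1 -> r0=0x45
body[1] sub  r4, r1, r1 -> r4=0x00
body[2] add  r2, r4, #57 -> r2=0x39
body[3] xor  r3, r2, r0 -> r3=0x7c
body[4] add  r2, r3, #11 -> r2=0x87
body[5] sub  r4, r2, r4 -> r4=0x87
body[6] sub  r2, r1, r2 -> r2=0x86
body[7] mov  r3, #0xfd -> r3=0xfd
epilogue: pop r4=0xca, sp=0x81
epilogue: pop r3=0x36, sp=0x82
r4 is callee-saved -> restored

REG = 0xca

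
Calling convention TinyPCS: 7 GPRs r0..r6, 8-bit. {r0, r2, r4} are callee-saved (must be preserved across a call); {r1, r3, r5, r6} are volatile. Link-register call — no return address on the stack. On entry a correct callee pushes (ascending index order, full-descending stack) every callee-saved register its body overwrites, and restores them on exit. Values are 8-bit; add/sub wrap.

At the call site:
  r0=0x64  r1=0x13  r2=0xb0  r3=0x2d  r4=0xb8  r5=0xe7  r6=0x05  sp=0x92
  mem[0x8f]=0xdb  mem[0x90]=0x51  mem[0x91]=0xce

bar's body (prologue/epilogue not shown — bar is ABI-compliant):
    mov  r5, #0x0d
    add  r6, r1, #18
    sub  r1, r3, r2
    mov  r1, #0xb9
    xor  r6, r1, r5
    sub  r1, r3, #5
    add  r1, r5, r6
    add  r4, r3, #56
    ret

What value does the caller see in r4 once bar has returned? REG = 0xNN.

prologue: push r4 -> mem[0x91]=0xb8, sp=0x91
body[0] mov  r5, #0x0d -> r5=0x0d
body[1] add  r6, r1, #18 -> r6=0x25
body[2] sub  r1, r3, r2 -> r1=0x7d
body[3] mov  r1, #0xb9 -> r1=0xb9
body[4] xor  r6, r1, r5 -> r6=0xb4
body[5] sub  r1, r3, #5 -> r1=0x28
body[6] add  r1, r5, r6 -> r1=0xc1
body[7] add  r4, r3, #56 -> r4=0x65
epilogue: pop r4=0xb8, sp=0x92
r4 is callee-saved -> restored

REG = 0xb8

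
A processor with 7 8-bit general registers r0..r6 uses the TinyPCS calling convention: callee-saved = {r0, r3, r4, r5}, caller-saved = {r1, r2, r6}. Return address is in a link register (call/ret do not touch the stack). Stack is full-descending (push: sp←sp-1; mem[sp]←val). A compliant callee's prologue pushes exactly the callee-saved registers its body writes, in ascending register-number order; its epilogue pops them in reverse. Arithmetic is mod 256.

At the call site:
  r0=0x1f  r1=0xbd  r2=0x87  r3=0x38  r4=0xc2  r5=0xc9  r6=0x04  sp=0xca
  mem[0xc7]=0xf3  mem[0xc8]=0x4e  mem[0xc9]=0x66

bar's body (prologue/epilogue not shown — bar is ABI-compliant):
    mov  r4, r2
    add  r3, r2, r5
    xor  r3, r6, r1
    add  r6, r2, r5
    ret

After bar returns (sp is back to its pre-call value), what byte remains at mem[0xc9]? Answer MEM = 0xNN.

MEM = 0x38

prologue: push r3 → mem[0xc9]=0x38, sp=0xc9
prologue: push r4 → mem[0xc8]=0xc2, sp=0xc8
body[0] mov  r4, r2 → r4=0x87
body[1] add  r3, r2, r5 → r3=0x50
body[2] xor  r3, r6, r1 → r3=0xb9
body[3] add  r6, r2, r5 → r6=0x50
epilogue: pop r4=0xc2, sp=0xc9
epilogue: pop r3=0x38, sp=0xca
prologue pushed ['r3', 'r4'] at ['0xc9', '0xc8']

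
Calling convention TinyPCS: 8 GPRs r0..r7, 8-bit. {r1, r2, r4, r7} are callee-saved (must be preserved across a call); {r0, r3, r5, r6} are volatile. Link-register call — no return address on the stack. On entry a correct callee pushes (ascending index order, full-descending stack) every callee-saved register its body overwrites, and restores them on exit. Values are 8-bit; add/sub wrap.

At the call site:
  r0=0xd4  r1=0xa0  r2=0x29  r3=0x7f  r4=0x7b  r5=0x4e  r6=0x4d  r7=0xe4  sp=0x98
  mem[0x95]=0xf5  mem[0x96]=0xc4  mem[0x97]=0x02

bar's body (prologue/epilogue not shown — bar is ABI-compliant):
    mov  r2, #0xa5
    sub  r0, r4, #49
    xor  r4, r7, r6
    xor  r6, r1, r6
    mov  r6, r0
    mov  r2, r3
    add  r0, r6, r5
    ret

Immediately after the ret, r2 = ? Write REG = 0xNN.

prologue: push r2 → mem[0x97]=0x29, sp=0x97
prologue: push r4 → mem[0x96]=0x7b, sp=0x96
body[0] mov  r2, #0xa5 → r2=0xa5
body[1] sub  r0, r4, #49 → r0=0x4a
body[2] xor  r4, r7, r6 → r4=0xa9
body[3] xor  r6, r1, r6 → r6=0xed
body[4] mov  r6, r0 → r6=0x4a
body[5] mov  r2, r3 → r2=0x7f
body[6] add  r0, r6, r5 → r0=0x98
epilogue: pop r4=0x7b, sp=0x97
epilogue: pop r2=0x29, sp=0x98
r2 is callee-saved → restored

REG = 0x29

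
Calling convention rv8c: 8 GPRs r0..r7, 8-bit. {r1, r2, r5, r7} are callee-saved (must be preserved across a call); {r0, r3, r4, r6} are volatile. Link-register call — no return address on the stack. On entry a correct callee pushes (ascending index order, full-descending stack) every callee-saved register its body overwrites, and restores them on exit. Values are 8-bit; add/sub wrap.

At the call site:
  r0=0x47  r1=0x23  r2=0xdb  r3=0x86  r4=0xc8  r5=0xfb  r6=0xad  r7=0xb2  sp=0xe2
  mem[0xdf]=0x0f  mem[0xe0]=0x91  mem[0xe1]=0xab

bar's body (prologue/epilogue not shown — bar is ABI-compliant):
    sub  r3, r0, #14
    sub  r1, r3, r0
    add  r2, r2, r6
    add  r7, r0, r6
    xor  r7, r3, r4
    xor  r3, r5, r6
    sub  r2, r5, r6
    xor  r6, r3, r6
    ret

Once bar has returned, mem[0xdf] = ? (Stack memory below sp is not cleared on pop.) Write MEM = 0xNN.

prologue: push r1 → mem[0xe1]=0x23, sp=0xe1
prologue: push r2 → mem[0xe0]=0xdb, sp=0xe0
prologue: push r7 → mem[0xdf]=0xb2, sp=0xdf
body[0] sub  r3, r0, #14 → r3=0x39
body[1] sub  r1, r3, r0 → r1=0xf2
body[2] add  r2, r2, r6 → r2=0x88
body[3] add  r7, r0, r6 → r7=0xf4
body[4] xor  r7, r3, r4 → r7=0xf1
body[5] xor  r3, r5, r6 → r3=0x56
body[6] sub  r2, r5, r6 → r2=0x4e
body[7] xor  r6, r3, r6 → r6=0xfb
epilogue: pop r7=0xb2, sp=0xe0
epilogue: pop r2=0xdb, sp=0xe1
epilogue: pop r1=0x23, sp=0xe2
prologue pushed ['r1', 'r2', 'r7'] at ['0xe1', '0xe0', '0xdf']

MEM = 0xb2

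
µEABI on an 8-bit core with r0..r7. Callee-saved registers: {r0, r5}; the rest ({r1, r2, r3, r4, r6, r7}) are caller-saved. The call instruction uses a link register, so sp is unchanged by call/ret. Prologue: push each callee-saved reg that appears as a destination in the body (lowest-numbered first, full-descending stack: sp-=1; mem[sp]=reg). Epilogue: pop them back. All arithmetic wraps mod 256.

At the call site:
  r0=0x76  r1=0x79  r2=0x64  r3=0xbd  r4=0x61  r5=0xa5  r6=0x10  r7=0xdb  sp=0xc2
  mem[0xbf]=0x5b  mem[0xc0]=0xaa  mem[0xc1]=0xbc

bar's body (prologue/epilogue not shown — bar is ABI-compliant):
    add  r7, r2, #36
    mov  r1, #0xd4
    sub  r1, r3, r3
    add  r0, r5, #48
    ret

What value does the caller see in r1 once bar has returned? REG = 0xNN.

REG = 0x00

prologue: push r0 -> mem[0xc1]=0x76, sp=0xc1
body[0] add  r7, r2, #36 -> r7=0x88
body[1] mov  r1, #0xd4 -> r1=0xd4
body[2] sub  r1, r3, r3 -> r1=0x00
body[3] add  r0, r5, #48 -> r0=0xd5
epilogue: pop r0=0x76, sp=0xc2
r1 is caller-saved -> body value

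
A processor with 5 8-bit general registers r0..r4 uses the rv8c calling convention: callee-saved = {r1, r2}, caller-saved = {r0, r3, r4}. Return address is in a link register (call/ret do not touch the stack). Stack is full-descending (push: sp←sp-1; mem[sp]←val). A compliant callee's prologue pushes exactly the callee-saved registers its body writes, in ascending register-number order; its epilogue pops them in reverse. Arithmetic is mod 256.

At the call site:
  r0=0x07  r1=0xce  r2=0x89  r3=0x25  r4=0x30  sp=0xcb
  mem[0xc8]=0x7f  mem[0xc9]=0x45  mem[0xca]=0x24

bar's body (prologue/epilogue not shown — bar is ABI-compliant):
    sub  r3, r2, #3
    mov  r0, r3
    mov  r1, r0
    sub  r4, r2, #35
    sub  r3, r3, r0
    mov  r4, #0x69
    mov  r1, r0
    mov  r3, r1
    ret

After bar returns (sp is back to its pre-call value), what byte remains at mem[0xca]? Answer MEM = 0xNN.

prologue: push r1 -> mem[0xca]=0xce, sp=0xca
body[0] sub  r3, r2, #3 -> r3=0x86
body[1] mov  r0, r3 -> r0=0x86
body[2] mov  r1, r0 -> r1=0x86
body[3] sub  r4, r2, #35 -> r4=0x66
body[4] sub  r3, r3, r0 -> r3=0x00
body[5] mov  r4, #0x69 -> r4=0x69
body[6] mov  r1, r0 -> r1=0x86
body[7] mov  r3, r1 -> r3=0x86
epilogue: pop r1=0xce, sp=0xcb
prologue pushed ['r1'] at ['0xca']

MEM = 0xce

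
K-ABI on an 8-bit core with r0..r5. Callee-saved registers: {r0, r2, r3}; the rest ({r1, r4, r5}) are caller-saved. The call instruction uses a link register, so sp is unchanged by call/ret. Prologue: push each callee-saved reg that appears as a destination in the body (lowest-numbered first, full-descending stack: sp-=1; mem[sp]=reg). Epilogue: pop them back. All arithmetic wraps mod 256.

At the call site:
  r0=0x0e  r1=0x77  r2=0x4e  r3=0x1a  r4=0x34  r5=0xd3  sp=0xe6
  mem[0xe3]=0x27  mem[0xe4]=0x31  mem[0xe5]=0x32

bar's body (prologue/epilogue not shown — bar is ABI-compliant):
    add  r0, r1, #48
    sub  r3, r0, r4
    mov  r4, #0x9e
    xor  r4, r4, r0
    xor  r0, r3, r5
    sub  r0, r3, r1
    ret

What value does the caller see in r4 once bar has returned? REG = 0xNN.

prologue: push r0 -> mem[0xe5]=0x0e, sp=0xe5
prologue: push r3 -> mem[0xe4]=0x1a, sp=0xe4
body[0] add  r0, r1, #48 -> r0=0xa7
body[1] sub  r3, r0, r4 -> r3=0x73
body[2] mov  r4, #0x9e -> r4=0x9e
body[3] xor  r4, r4, r0 -> r4=0x39
body[4] xor  r0, r3, r5 -> r0=0xa0
body[5] sub  r0, r3, r1 -> r0=0xfc
epilogue: pop r3=0x1a, sp=0xe5
epilogue: pop r0=0x0e, sp=0xe6
r4 is caller-saved -> body value

REG = 0x39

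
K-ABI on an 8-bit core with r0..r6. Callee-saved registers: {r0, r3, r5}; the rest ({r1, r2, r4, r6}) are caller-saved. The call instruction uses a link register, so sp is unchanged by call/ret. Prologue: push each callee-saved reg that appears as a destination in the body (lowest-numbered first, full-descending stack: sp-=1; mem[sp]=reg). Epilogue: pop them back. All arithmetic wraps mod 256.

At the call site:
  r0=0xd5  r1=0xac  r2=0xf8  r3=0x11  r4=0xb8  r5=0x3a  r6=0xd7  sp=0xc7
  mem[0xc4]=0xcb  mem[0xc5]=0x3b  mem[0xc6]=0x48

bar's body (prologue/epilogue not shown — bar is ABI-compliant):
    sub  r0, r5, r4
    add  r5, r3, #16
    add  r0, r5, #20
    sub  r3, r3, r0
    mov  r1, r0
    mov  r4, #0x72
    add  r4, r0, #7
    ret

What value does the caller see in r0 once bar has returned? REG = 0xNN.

prologue: push r0 → mem[0xc6]=0xd5, sp=0xc6
prologue: push r3 → mem[0xc5]=0x11, sp=0xc5
prologue: push r5 → mem[0xc4]=0x3a, sp=0xc4
body[0] sub  r0, r5, r4 → r0=0x82
body[1] add  r5, r3, #16 → r5=0x21
body[2] add  r0, r5, #20 → r0=0x35
body[3] sub  r3, r3, r0 → r3=0xdc
body[4] mov  r1, r0 → r1=0x35
body[5] mov  r4, #0x72 → r4=0x72
body[6] add  r4, r0, #7 → r4=0x3c
epilogue: pop r5=0x3a, sp=0xc5
epilogue: pop r3=0x11, sp=0xc6
epilogue: pop r0=0xd5, sp=0xc7
r0 is callee-saved → restored

REG = 0xd5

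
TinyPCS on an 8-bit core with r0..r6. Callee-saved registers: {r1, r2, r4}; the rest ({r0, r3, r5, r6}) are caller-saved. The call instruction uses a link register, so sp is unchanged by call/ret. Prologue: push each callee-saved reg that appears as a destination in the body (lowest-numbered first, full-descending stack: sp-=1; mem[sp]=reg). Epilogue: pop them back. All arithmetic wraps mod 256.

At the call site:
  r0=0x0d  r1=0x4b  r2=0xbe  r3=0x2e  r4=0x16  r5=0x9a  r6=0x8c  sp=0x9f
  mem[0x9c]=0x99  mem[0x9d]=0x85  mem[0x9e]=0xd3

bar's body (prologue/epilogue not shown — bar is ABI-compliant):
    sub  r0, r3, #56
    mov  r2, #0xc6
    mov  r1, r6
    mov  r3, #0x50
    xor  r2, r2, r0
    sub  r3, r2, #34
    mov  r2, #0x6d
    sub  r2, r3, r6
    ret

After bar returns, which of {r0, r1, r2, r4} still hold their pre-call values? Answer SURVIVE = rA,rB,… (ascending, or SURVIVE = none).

prologue: push r1 → mem[0x9e]=0x4b, sp=0x9e
prologue: push r2 → mem[0x9d]=0xbe, sp=0x9d
body[0] sub  r0, r3, #56 → r0=0xf6
body[1] mov  r2, #0xc6 → r2=0xc6
body[2] mov  r1, r6 → r1=0x8c
body[3] mov  r3, #0x50 → r3=0x50
body[4] xor  r2, r2, r0 → r2=0x30
body[5] sub  r3, r2, #34 → r3=0x0e
body[6] mov  r2, #0x6d → r2=0x6d
body[7] sub  r2, r3, r6 → r2=0x82
epilogue: pop r2=0xbe, sp=0x9e
epilogue: pop r1=0x4b, sp=0x9f
r0: caller-saved, written=True
r1: callee-saved, written=True
r2: callee-saved, written=True
r4: callee-saved, written=False

SURVIVE = r1,r2,r4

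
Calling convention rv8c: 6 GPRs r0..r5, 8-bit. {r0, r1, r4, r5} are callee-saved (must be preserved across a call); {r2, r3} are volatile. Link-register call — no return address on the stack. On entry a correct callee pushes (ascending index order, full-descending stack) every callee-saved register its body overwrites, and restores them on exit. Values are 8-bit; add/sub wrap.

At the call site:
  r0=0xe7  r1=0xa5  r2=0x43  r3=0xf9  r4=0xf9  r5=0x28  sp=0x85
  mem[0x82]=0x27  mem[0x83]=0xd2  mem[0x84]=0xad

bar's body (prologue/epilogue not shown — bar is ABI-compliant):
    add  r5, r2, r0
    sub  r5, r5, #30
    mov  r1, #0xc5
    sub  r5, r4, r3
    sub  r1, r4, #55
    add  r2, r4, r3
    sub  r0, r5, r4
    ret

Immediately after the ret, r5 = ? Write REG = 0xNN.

REG = 0x28

prologue: push r0 -> mem[0x84]=0xe7, sp=0x84
prologue: push r1 -> mem[0x83]=0xa5, sp=0x83
prologue: push r5 -> mem[0x82]=0x28, sp=0x82
body[0] add  r5, r2, r0 -> r5=0x2a
body[1] sub  r5, r5, #30 -> r5=0x0c
body[2] mov  r1, #0xc5 -> r1=0xc5
body[3] sub  r5, r4, r3 -> r5=0x00
body[4] sub  r1, r4, #55 -> r1=0xc2
body[5] add  r2, r4, r3 -> r2=0xf2
body[6] sub  r0, r5, r4 -> r0=0x07
epilogue: pop r5=0x28, sp=0x83
epilogue: pop r1=0xa5, sp=0x84
epilogue: pop r0=0xe7, sp=0x85
r5 is callee-saved -> restored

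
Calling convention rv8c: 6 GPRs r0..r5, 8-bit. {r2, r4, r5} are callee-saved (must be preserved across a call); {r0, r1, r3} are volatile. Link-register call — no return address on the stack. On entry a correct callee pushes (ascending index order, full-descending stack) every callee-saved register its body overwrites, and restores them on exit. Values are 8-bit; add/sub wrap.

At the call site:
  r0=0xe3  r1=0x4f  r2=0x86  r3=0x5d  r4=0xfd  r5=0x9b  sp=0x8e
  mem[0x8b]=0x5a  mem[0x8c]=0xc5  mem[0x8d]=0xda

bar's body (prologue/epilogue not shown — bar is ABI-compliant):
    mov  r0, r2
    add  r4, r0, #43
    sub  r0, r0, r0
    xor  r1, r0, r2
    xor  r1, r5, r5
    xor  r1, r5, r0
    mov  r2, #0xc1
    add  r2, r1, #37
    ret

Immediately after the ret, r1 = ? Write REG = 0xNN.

REG = 0x9b

prologue: push r2 -> mem[0x8d]=0x86, sp=0x8d
prologue: push r4 -> mem[0x8c]=0xfd, sp=0x8c
body[0] mov  r0, r2 -> r0=0x86
body[1] add  r4, r0, #43 -> r4=0xb1
body[2] sub  r0, r0, r0 -> r0=0x00
body[3] xor  r1, r0, r2 -> r1=0x86
body[4] xor  r1, r5, r5 -> r1=0x00
body[5] xor  r1, r5, r0 -> r1=0x9b
body[6] mov  r2, #0xc1 -> r2=0xc1
body[7] add  r2, r1, #37 -> r2=0xc0
epilogue: pop r4=0xfd, sp=0x8d
epilogue: pop r2=0x86, sp=0x8e
r1 is caller-saved -> body value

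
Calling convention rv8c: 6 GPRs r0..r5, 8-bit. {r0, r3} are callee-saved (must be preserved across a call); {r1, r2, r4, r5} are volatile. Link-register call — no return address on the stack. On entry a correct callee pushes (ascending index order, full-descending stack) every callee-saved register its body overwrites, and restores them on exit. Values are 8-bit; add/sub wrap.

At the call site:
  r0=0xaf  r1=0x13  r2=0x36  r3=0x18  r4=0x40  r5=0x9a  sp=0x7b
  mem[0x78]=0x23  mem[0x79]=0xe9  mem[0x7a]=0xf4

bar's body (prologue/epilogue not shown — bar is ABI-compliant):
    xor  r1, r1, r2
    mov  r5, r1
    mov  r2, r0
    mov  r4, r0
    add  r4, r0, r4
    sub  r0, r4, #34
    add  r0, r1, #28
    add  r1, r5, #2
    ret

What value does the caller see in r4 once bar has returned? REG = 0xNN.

prologue: push r0 -> mem[0x7a]=0xaf, sp=0x7a
body[0] xor  r1, r1, r2 -> r1=0x25
body[1] mov  r5, r1 -> r5=0x25
body[2] mov  r2, r0 -> r2=0xaf
body[3] mov  r4, r0 -> r4=0xaf
body[4] add  r4, r0, r4 -> r4=0x5e
body[5] sub  r0, r4, #34 -> r0=0x3c
body[6] add  r0, r1, #28 -> r0=0x41
body[7] add  r1, r5, #2 -> r1=0x27
epilogue: pop r0=0xaf, sp=0x7b
r4 is caller-saved -> body value

REG = 0x5e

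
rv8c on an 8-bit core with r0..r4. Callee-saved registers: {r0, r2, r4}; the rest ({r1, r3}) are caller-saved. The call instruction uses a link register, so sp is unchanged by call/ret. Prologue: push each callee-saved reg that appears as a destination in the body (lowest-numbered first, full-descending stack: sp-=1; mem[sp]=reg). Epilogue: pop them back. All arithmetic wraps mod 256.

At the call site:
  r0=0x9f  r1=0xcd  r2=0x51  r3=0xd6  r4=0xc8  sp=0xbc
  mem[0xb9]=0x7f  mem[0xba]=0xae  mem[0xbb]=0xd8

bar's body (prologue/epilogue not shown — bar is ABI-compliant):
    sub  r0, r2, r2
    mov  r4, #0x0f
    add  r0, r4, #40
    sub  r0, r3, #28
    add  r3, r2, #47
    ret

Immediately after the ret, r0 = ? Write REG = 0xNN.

REG = 0x9f

prologue: push r0 → mem[0xbb]=0x9f, sp=0xbb
prologue: push r4 → mem[0xba]=0xc8, sp=0xba
body[0] sub  r0, r2, r2 → r0=0x00
body[1] mov  r4, #0x0f → r4=0x0f
body[2] add  r0, r4, #40 → r0=0x37
body[3] sub  r0, r3, #28 → r0=0xba
body[4] add  r3, r2, #47 → r3=0x80
epilogue: pop r4=0xc8, sp=0xbb
epilogue: pop r0=0x9f, sp=0xbc
r0 is callee-saved → restored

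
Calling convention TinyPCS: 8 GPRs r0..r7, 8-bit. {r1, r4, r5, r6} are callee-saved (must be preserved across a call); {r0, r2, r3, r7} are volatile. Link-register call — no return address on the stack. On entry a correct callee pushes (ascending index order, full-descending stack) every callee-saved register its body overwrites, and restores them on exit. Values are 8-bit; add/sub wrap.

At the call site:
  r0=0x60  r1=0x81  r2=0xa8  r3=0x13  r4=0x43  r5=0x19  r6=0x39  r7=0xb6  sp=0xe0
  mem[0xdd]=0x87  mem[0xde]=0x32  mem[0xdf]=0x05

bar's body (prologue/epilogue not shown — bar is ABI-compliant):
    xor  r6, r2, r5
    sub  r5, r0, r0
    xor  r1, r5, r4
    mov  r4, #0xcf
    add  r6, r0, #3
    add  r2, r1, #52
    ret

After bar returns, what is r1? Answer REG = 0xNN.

prologue: push r1 -> mem[0xdf]=0x81, sp=0xdf
prologue: push r4 -> mem[0xde]=0x43, sp=0xde
prologue: push r5 -> mem[0xdd]=0x19, sp=0xdd
prologue: push r6 -> mem[0xdc]=0x39, sp=0xdc
body[0] xor  r6, r2, r5 -> r6=0xb1
body[1] sub  r5, r0, r0 -> r5=0x00
body[2] xor  r1, r5, r4 -> r1=0x43
body[3] mov  r4, #0xcf -> r4=0xcf
body[4] add  r6, r0, #3 -> r6=0x63
body[5] add  r2, r1, #52 -> r2=0x77
epilogue: pop r6=0x39, sp=0xdd
epilogue: pop r5=0x19, sp=0xde
epilogue: pop r4=0x43, sp=0xdf
epilogue: pop r1=0x81, sp=0xe0
r1 is callee-saved -> restored

REG = 0x81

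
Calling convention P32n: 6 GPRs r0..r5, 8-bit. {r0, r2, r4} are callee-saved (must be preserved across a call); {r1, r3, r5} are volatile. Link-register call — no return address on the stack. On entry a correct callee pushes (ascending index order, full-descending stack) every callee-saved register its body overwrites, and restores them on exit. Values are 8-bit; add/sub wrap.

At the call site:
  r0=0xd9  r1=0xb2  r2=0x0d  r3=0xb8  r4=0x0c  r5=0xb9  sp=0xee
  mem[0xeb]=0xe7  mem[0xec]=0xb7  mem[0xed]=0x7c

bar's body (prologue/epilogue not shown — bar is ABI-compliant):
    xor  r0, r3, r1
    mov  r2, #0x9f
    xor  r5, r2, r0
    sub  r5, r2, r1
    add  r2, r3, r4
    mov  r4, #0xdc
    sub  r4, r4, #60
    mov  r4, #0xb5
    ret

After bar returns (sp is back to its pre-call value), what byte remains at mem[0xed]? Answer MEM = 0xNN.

prologue: push r0 → mem[0xed]=0xd9, sp=0xed
prologue: push r2 → mem[0xec]=0x0d, sp=0xec
prologue: push r4 → mem[0xeb]=0x0c, sp=0xeb
body[0] xor  r0, r3, r1 → r0=0x0a
body[1] mov  r2, #0x9f → r2=0x9f
body[2] xor  r5, r2, r0 → r5=0x95
body[3] sub  r5, r2, r1 → r5=0xed
body[4] add  r2, r3, r4 → r2=0xc4
body[5] mov  r4, #0xdc → r4=0xdc
body[6] sub  r4, r4, #60 → r4=0xa0
body[7] mov  r4, #0xb5 → r4=0xb5
epilogue: pop r4=0x0c, sp=0xec
epilogue: pop r2=0x0d, sp=0xed
epilogue: pop r0=0xd9, sp=0xee
prologue pushed ['r0', 'r2', 'r4'] at ['0xed', '0xec', '0xeb']

MEM = 0xd9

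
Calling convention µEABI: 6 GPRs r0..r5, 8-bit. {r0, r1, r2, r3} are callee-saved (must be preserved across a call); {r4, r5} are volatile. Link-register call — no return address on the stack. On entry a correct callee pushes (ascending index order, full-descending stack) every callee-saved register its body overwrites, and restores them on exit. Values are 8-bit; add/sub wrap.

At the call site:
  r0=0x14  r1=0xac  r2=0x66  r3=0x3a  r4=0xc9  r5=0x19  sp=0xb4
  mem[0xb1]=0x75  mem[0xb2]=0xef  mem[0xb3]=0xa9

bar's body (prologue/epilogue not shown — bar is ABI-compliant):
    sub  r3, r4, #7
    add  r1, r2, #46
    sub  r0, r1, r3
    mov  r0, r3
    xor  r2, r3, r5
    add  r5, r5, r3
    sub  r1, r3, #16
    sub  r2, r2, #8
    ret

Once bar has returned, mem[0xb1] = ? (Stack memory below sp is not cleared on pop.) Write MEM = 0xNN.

MEM = 0x66

prologue: push r0 -> mem[0xb3]=0x14, sp=0xb3
prologue: push r1 -> mem[0xb2]=0xac, sp=0xb2
prologue: push r2 -> mem[0xb1]=0x66, sp=0xb1
prologue: push r3 -> mem[0xb0]=0x3a, sp=0xb0
body[0] sub  r3, r4, #7 -> r3=0xc2
body[1] add  r1, r2, #46 -> r1=0x94
body[2] sub  r0, r1, r3 -> r0=0xd2
body[3] mov  r0, r3 -> r0=0xc2
body[4] xor  r2, r3, r5 -> r2=0xdb
body[5] add  r5, r5, r3 -> r5=0xdb
body[6] sub  r1, r3, #16 -> r1=0xb2
body[7] sub  r2, r2, #8 -> r2=0xd3
epilogue: pop r3=0x3a, sp=0xb1
epilogue: pop r2=0x66, sp=0xb2
epilogue: pop r1=0xac, sp=0xb3
epilogue: pop r0=0x14, sp=0xb4
prologue pushed ['r0', 'r1', 'r2', 'r3'] at ['0xb3', '0xb2', '0xb1', '0xb0']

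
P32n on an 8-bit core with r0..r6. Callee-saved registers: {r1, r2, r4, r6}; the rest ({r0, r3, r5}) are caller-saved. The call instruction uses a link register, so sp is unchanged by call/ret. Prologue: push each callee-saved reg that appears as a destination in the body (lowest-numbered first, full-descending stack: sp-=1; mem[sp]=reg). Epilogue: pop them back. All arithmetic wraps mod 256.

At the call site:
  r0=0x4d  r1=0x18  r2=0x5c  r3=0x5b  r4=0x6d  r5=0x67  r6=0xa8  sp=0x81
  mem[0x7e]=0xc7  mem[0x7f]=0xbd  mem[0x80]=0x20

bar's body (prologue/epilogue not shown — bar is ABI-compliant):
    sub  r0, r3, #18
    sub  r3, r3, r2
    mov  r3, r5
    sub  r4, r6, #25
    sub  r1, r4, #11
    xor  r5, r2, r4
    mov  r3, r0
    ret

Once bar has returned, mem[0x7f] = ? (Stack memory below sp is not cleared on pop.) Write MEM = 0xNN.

MEM = 0x6d

prologue: push r1 → mem[0x80]=0x18, sp=0x80
prologue: push r4 → mem[0x7f]=0x6d, sp=0x7f
body[0] sub  r0, r3, #18 → r0=0x49
body[1] sub  r3, r3, r2 → r3=0xff
body[2] mov  r3, r5 → r3=0x67
body[3] sub  r4, r6, #25 → r4=0x8f
body[4] sub  r1, r4, #11 → r1=0x84
body[5] xor  r5, r2, r4 → r5=0xd3
body[6] mov  r3, r0 → r3=0x49
epilogue: pop r4=0x6d, sp=0x80
epilogue: pop r1=0x18, sp=0x81
prologue pushed ['r1', 'r4'] at ['0x80', '0x7f']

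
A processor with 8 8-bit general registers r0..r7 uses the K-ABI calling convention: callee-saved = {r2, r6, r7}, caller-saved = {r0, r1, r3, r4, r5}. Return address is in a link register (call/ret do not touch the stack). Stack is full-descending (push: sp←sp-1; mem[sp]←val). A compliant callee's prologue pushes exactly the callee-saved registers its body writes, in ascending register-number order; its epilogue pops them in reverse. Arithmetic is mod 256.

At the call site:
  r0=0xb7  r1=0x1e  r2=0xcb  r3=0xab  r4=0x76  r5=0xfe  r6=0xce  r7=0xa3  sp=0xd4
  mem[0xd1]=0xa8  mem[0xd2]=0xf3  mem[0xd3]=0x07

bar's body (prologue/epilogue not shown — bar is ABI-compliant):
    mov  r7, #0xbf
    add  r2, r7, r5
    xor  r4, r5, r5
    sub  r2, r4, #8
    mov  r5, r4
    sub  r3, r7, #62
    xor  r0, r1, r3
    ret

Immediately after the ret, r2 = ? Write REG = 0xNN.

prologue: push r2 → mem[0xd3]=0xcb, sp=0xd3
prologue: push r7 → mem[0xd2]=0xa3, sp=0xd2
body[0] mov  r7, #0xbf → r7=0xbf
body[1] add  r2, r7, r5 → r2=0xbd
body[2] xor  r4, r5, r5 → r4=0x00
body[3] sub  r2, r4, #8 → r2=0xf8
body[4] mov  r5, r4 → r5=0x00
body[5] sub  r3, r7, #62 → r3=0x81
body[6] xor  r0, r1, r3 → r0=0x9f
epilogue: pop r7=0xa3, sp=0xd3
epilogue: pop r2=0xcb, sp=0xd4
r2 is callee-saved → restored

REG = 0xcb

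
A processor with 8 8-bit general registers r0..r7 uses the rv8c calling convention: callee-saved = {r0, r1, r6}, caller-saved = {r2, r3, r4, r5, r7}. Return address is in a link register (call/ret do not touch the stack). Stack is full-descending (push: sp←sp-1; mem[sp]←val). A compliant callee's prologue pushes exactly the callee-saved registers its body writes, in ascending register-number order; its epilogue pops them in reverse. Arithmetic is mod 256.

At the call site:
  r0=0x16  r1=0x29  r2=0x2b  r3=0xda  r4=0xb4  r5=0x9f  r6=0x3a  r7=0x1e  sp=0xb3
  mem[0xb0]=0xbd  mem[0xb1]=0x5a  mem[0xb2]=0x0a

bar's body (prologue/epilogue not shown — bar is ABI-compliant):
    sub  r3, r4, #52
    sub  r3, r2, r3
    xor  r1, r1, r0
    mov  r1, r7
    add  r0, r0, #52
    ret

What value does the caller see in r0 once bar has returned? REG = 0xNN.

REG = 0x16

prologue: push r0 -> mem[0xb2]=0x16, sp=0xb2
prologue: push r1 -> mem[0xb1]=0x29, sp=0xb1
body[0] sub  r3, r4, #52 -> r3=0x80
body[1] sub  r3, r2, r3 -> r3=0xab
body[2] xor  r1, r1, r0 -> r1=0x3f
body[3] mov  r1, r7 -> r1=0x1e
body[4] add  r0, r0, #52 -> r0=0x4a
epilogue: pop r1=0x29, sp=0xb2
epilogue: pop r0=0x16, sp=0xb3
r0 is callee-saved -> restored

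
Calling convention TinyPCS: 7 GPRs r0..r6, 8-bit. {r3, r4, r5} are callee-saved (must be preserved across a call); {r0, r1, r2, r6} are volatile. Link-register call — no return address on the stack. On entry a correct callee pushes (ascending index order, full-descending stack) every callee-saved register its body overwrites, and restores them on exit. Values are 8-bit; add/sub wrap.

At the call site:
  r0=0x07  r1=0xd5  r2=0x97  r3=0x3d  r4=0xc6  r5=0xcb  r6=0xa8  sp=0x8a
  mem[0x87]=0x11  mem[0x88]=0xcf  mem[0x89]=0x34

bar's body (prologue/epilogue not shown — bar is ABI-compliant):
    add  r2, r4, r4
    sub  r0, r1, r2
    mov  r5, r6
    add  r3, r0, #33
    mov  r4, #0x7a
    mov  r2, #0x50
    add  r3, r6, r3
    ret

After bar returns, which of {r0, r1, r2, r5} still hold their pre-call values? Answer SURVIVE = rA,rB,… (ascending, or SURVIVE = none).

prologue: push r3 -> mem[0x89]=0x3d, sp=0x89
prologue: push r4 -> mem[0x88]=0xc6, sp=0x88
prologue: push r5 -> mem[0x87]=0xcb, sp=0x87
body[0] add  r2, r4, r4 -> r2=0x8c
body[1] sub  r0, r1, r2 -> r0=0x49
body[2] mov  r5, r6 -> r5=0xa8
body[3] add  r3, r0, #33 -> r3=0x6a
body[4] mov  r4, #0x7a -> r4=0x7a
body[5] mov  r2, #0x50 -> r2=0x50
body[6] add  r3, r6, r3 -> r3=0x12
epilogue: pop r5=0xcb, sp=0x88
epilogue: pop r4=0xc6, sp=0x89
epilogue: pop r3=0x3d, sp=0x8a
r0: caller-saved, written=True
r1: caller-saved, written=False
r2: caller-saved, written=True
r5: callee-saved, written=True

SURVIVE = r1,r5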